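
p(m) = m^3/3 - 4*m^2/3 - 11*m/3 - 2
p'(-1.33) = 1.65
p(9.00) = 100.00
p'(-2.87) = 12.22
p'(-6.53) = 56.39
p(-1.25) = -0.15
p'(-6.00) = 48.33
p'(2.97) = -2.77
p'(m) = m^2 - 8*m/3 - 11/3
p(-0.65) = -0.27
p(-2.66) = -7.95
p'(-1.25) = 1.23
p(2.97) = -15.92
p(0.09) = -2.34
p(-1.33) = -0.27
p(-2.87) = -10.34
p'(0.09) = -3.90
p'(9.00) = 53.33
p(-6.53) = -127.73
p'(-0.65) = -1.51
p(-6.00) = -100.00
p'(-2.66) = 10.50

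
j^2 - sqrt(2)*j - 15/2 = (j - 5*sqrt(2)/2)*(j + 3*sqrt(2)/2)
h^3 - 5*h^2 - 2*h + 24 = (h - 4)*(h - 3)*(h + 2)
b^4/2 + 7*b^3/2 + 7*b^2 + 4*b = b*(b/2 + 1)*(b + 1)*(b + 4)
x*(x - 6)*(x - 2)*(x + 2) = x^4 - 6*x^3 - 4*x^2 + 24*x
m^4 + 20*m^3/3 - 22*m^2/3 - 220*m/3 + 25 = (m - 3)*(m - 1/3)*(m + 5)^2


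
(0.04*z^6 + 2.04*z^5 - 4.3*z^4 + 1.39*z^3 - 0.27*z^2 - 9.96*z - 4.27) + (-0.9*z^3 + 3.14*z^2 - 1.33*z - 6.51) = 0.04*z^6 + 2.04*z^5 - 4.3*z^4 + 0.49*z^3 + 2.87*z^2 - 11.29*z - 10.78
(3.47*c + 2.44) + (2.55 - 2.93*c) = 0.54*c + 4.99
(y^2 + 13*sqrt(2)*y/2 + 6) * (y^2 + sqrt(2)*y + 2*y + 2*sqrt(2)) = y^4 + 2*y^3 + 15*sqrt(2)*y^3/2 + 19*y^2 + 15*sqrt(2)*y^2 + 6*sqrt(2)*y + 38*y + 12*sqrt(2)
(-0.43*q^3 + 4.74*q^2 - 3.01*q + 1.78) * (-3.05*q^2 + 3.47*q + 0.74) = 1.3115*q^5 - 15.9491*q^4 + 25.3101*q^3 - 12.3661*q^2 + 3.9492*q + 1.3172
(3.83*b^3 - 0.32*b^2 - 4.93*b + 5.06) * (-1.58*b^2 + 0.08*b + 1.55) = -6.0514*b^5 + 0.812*b^4 + 13.7003*b^3 - 8.8852*b^2 - 7.2367*b + 7.843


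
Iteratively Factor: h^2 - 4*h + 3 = (h - 3)*(h - 1)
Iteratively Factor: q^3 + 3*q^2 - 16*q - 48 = (q - 4)*(q^2 + 7*q + 12) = (q - 4)*(q + 3)*(q + 4)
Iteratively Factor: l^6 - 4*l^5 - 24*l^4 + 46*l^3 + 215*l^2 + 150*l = (l + 2)*(l^5 - 6*l^4 - 12*l^3 + 70*l^2 + 75*l) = l*(l + 2)*(l^4 - 6*l^3 - 12*l^2 + 70*l + 75) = l*(l + 1)*(l + 2)*(l^3 - 7*l^2 - 5*l + 75) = l*(l - 5)*(l + 1)*(l + 2)*(l^2 - 2*l - 15) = l*(l - 5)^2*(l + 1)*(l + 2)*(l + 3)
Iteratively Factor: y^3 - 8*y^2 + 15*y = (y - 5)*(y^2 - 3*y) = (y - 5)*(y - 3)*(y)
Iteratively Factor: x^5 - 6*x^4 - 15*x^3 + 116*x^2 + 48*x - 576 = (x + 3)*(x^4 - 9*x^3 + 12*x^2 + 80*x - 192) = (x + 3)^2*(x^3 - 12*x^2 + 48*x - 64) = (x - 4)*(x + 3)^2*(x^2 - 8*x + 16) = (x - 4)^2*(x + 3)^2*(x - 4)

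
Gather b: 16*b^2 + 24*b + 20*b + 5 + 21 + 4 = 16*b^2 + 44*b + 30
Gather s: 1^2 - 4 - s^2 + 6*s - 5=-s^2 + 6*s - 8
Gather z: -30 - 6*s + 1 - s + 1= -7*s - 28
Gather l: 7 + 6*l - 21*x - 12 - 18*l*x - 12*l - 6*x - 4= l*(-18*x - 6) - 27*x - 9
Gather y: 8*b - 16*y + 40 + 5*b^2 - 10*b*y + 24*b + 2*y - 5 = 5*b^2 + 32*b + y*(-10*b - 14) + 35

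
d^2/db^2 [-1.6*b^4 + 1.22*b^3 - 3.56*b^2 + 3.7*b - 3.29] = -19.2*b^2 + 7.32*b - 7.12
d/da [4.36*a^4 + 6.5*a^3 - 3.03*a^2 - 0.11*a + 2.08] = 17.44*a^3 + 19.5*a^2 - 6.06*a - 0.11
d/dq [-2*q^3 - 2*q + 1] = -6*q^2 - 2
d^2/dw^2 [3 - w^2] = -2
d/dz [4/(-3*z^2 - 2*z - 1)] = 8*(3*z + 1)/(3*z^2 + 2*z + 1)^2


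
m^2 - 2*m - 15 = (m - 5)*(m + 3)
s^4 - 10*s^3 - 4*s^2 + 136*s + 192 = (s - 8)*(s - 6)*(s + 2)^2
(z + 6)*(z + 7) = z^2 + 13*z + 42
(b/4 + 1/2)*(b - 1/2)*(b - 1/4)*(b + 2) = b^4/4 + 13*b^3/16 + 9*b^2/32 - 5*b/8 + 1/8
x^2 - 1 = (x - 1)*(x + 1)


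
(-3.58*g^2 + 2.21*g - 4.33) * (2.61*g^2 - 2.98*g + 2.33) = -9.3438*g^4 + 16.4365*g^3 - 26.2285*g^2 + 18.0527*g - 10.0889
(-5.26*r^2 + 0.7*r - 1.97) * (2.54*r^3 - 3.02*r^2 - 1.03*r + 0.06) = -13.3604*r^5 + 17.6632*r^4 - 1.7*r^3 + 4.9128*r^2 + 2.0711*r - 0.1182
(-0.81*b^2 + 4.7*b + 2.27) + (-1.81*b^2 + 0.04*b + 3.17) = -2.62*b^2 + 4.74*b + 5.44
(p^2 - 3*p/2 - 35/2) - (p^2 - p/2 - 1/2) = -p - 17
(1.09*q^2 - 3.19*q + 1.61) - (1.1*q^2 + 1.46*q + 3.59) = -0.01*q^2 - 4.65*q - 1.98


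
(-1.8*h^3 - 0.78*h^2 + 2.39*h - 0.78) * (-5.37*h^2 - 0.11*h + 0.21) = 9.666*h^5 + 4.3866*h^4 - 13.1265*h^3 + 3.7619*h^2 + 0.5877*h - 0.1638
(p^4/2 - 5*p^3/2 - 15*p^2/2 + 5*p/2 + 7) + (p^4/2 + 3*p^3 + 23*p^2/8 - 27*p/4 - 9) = p^4 + p^3/2 - 37*p^2/8 - 17*p/4 - 2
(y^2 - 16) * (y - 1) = y^3 - y^2 - 16*y + 16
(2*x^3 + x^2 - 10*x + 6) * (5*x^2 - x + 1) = 10*x^5 + 3*x^4 - 49*x^3 + 41*x^2 - 16*x + 6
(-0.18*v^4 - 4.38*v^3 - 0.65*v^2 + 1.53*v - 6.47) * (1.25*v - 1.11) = -0.225*v^5 - 5.2752*v^4 + 4.0493*v^3 + 2.634*v^2 - 9.7858*v + 7.1817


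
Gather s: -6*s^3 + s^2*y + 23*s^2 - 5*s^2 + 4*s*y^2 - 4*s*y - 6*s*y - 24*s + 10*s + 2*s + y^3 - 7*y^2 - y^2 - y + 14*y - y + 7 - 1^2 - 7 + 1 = -6*s^3 + s^2*(y + 18) + s*(4*y^2 - 10*y - 12) + y^3 - 8*y^2 + 12*y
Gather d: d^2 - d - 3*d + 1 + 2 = d^2 - 4*d + 3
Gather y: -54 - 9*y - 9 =-9*y - 63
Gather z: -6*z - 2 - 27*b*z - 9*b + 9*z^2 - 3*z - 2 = -9*b + 9*z^2 + z*(-27*b - 9) - 4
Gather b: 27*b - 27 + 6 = 27*b - 21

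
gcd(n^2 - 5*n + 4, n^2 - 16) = n - 4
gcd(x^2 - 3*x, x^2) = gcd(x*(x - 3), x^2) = x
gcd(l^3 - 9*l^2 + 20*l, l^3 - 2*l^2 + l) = l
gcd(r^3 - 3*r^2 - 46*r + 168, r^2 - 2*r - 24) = r - 6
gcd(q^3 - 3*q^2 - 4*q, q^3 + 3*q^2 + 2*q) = q^2 + q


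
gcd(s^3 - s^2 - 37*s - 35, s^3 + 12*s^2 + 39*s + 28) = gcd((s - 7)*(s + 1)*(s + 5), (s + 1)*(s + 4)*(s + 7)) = s + 1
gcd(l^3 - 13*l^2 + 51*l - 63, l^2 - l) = 1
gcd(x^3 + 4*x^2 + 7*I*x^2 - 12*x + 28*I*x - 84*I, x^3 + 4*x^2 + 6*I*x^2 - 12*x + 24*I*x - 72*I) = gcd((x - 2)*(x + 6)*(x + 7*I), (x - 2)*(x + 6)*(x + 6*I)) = x^2 + 4*x - 12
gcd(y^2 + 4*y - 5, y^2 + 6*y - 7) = y - 1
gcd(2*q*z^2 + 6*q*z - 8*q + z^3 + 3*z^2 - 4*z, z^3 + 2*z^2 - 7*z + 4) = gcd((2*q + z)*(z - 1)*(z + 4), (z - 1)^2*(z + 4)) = z^2 + 3*z - 4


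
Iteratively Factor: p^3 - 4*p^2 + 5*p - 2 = (p - 2)*(p^2 - 2*p + 1) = (p - 2)*(p - 1)*(p - 1)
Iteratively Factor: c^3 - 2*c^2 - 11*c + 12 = (c - 4)*(c^2 + 2*c - 3) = (c - 4)*(c - 1)*(c + 3)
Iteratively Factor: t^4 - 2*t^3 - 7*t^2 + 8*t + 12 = (t - 2)*(t^3 - 7*t - 6) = (t - 3)*(t - 2)*(t^2 + 3*t + 2) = (t - 3)*(t - 2)*(t + 2)*(t + 1)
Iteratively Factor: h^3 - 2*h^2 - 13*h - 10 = (h - 5)*(h^2 + 3*h + 2) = (h - 5)*(h + 2)*(h + 1)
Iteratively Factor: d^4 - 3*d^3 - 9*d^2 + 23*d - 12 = (d - 1)*(d^3 - 2*d^2 - 11*d + 12) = (d - 1)^2*(d^2 - d - 12) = (d - 1)^2*(d + 3)*(d - 4)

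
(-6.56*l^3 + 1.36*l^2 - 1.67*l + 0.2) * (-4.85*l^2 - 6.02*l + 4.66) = 31.816*l^5 + 32.8952*l^4 - 30.6573*l^3 + 15.421*l^2 - 8.9862*l + 0.932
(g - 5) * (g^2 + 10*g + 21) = g^3 + 5*g^2 - 29*g - 105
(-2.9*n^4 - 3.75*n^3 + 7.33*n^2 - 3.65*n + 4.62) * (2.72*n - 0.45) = -7.888*n^5 - 8.895*n^4 + 21.6251*n^3 - 13.2265*n^2 + 14.2089*n - 2.079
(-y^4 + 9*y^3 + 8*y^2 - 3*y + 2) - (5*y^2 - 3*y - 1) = -y^4 + 9*y^3 + 3*y^2 + 3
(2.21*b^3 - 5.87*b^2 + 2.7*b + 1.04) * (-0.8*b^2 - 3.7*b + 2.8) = -1.768*b^5 - 3.481*b^4 + 25.747*b^3 - 27.258*b^2 + 3.712*b + 2.912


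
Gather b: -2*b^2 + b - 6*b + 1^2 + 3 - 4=-2*b^2 - 5*b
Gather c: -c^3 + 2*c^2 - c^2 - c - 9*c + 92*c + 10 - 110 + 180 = -c^3 + c^2 + 82*c + 80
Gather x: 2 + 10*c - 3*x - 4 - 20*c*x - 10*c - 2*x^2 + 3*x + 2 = -20*c*x - 2*x^2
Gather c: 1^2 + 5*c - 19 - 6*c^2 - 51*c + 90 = -6*c^2 - 46*c + 72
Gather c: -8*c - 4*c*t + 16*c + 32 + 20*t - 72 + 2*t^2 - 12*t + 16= c*(8 - 4*t) + 2*t^2 + 8*t - 24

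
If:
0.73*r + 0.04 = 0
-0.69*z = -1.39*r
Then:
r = -0.05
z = -0.11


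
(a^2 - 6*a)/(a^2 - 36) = a/(a + 6)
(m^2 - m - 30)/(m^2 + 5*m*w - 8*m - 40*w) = (m^2 - m - 30)/(m^2 + 5*m*w - 8*m - 40*w)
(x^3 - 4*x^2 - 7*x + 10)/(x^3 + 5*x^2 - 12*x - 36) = (x^2 - 6*x + 5)/(x^2 + 3*x - 18)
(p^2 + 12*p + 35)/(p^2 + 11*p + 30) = (p + 7)/(p + 6)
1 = 1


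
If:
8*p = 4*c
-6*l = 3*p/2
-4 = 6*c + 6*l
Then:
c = -16/21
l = 2/21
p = -8/21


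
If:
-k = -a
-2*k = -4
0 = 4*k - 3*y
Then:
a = 2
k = 2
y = 8/3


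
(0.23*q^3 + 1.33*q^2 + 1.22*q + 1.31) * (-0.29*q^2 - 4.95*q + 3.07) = -0.0667*q^5 - 1.5242*q^4 - 6.2312*q^3 - 2.3358*q^2 - 2.7391*q + 4.0217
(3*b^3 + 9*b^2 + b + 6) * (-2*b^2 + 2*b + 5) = -6*b^5 - 12*b^4 + 31*b^3 + 35*b^2 + 17*b + 30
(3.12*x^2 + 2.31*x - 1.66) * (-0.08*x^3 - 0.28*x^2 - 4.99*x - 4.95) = -0.2496*x^5 - 1.0584*x^4 - 16.0828*x^3 - 26.5061*x^2 - 3.1511*x + 8.217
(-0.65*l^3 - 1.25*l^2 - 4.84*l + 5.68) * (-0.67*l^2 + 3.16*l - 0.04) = 0.4355*l^5 - 1.2165*l^4 - 0.6812*l^3 - 19.05*l^2 + 18.1424*l - 0.2272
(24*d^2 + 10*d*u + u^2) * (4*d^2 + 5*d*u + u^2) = 96*d^4 + 160*d^3*u + 78*d^2*u^2 + 15*d*u^3 + u^4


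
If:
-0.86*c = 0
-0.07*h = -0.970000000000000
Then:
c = 0.00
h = 13.86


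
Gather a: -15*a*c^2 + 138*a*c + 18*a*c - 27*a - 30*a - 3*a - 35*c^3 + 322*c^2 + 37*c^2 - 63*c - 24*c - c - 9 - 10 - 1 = a*(-15*c^2 + 156*c - 60) - 35*c^3 + 359*c^2 - 88*c - 20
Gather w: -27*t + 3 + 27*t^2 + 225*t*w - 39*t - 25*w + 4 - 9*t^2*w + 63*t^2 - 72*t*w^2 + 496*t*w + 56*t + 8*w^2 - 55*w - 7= 90*t^2 - 10*t + w^2*(8 - 72*t) + w*(-9*t^2 + 721*t - 80)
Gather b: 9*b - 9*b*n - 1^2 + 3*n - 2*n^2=b*(9 - 9*n) - 2*n^2 + 3*n - 1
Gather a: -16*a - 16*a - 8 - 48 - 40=-32*a - 96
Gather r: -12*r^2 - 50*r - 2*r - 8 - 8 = -12*r^2 - 52*r - 16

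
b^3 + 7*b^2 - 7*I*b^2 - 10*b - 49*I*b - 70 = (b + 7)*(b - 5*I)*(b - 2*I)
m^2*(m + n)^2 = m^4 + 2*m^3*n + m^2*n^2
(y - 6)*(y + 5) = y^2 - y - 30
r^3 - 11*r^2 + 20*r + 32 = (r - 8)*(r - 4)*(r + 1)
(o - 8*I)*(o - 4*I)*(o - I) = o^3 - 13*I*o^2 - 44*o + 32*I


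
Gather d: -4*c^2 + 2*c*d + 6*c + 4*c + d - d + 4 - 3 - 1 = -4*c^2 + 2*c*d + 10*c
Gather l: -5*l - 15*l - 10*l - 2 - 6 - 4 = -30*l - 12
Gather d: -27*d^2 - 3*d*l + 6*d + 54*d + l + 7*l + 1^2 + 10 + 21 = -27*d^2 + d*(60 - 3*l) + 8*l + 32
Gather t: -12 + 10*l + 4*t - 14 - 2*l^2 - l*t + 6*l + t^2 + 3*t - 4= -2*l^2 + 16*l + t^2 + t*(7 - l) - 30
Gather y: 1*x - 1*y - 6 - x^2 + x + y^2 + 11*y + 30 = -x^2 + 2*x + y^2 + 10*y + 24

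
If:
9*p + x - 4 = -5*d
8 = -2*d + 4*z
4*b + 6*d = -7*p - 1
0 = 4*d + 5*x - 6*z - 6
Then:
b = 349/180 - 17*z/15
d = 2*z - 4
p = 98/45 - 16*z/15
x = 22/5 - 2*z/5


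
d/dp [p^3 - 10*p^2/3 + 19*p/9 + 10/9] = 3*p^2 - 20*p/3 + 19/9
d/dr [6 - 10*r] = -10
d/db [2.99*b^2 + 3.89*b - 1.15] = 5.98*b + 3.89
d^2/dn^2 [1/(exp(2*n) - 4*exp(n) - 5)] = 4*((1 - exp(n))*(-exp(2*n) + 4*exp(n) + 5) - 2*(exp(n) - 2)^2*exp(n))*exp(n)/(-exp(2*n) + 4*exp(n) + 5)^3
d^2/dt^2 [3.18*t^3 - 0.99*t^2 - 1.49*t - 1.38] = 19.08*t - 1.98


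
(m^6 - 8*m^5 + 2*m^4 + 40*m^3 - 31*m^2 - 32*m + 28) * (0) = 0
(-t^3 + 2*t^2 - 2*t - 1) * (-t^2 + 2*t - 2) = t^5 - 4*t^4 + 8*t^3 - 7*t^2 + 2*t + 2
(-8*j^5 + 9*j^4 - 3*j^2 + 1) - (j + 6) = -8*j^5 + 9*j^4 - 3*j^2 - j - 5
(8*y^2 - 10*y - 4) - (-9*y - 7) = 8*y^2 - y + 3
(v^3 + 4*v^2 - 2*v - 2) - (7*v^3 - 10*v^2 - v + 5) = -6*v^3 + 14*v^2 - v - 7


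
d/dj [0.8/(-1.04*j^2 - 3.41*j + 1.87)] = (1.664*j + 2.728)/(1.04*j^2 + 3.41*j - 1.87)^2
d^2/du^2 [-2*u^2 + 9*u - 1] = -4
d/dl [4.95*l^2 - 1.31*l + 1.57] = 9.9*l - 1.31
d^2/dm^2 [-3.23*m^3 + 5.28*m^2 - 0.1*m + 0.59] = 10.56 - 19.38*m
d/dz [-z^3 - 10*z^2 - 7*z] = -3*z^2 - 20*z - 7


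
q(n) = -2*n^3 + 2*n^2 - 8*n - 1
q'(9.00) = -458.00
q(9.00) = -1369.00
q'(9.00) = -458.00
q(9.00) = -1369.00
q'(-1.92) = -37.80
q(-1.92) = 35.89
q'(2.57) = -37.35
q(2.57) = -42.30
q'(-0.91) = -16.61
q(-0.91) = 9.44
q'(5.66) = -177.57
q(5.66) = -344.85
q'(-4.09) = -124.73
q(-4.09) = 202.01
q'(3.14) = -54.60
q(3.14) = -68.32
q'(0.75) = -8.38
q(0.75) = -6.72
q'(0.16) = -7.51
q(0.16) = -2.24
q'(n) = -6*n^2 + 4*n - 8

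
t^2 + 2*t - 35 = (t - 5)*(t + 7)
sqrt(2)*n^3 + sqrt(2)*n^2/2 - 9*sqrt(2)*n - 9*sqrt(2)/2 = (n - 3)*(n + 3)*(sqrt(2)*n + sqrt(2)/2)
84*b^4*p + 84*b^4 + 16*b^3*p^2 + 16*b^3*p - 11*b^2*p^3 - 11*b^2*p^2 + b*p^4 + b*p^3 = (-7*b + p)*(-6*b + p)*(2*b + p)*(b*p + b)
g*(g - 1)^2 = g^3 - 2*g^2 + g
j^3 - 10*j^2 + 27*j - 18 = (j - 6)*(j - 3)*(j - 1)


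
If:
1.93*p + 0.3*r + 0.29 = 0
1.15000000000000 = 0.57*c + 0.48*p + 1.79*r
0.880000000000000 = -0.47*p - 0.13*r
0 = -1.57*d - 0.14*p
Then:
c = 44.92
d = -0.18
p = 2.06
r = -14.21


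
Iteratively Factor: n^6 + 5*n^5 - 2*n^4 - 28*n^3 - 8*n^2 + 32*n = (n + 4)*(n^5 + n^4 - 6*n^3 - 4*n^2 + 8*n) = (n - 2)*(n + 4)*(n^4 + 3*n^3 - 4*n) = (n - 2)*(n + 2)*(n + 4)*(n^3 + n^2 - 2*n) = (n - 2)*(n - 1)*(n + 2)*(n + 4)*(n^2 + 2*n) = n*(n - 2)*(n - 1)*(n + 2)*(n + 4)*(n + 2)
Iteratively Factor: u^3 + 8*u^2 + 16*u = (u + 4)*(u^2 + 4*u) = (u + 4)^2*(u)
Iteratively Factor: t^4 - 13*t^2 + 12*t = (t + 4)*(t^3 - 4*t^2 + 3*t) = (t - 1)*(t + 4)*(t^2 - 3*t) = t*(t - 1)*(t + 4)*(t - 3)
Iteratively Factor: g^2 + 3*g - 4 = (g + 4)*(g - 1)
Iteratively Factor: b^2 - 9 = (b - 3)*(b + 3)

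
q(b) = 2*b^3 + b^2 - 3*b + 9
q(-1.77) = 6.35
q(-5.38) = -257.36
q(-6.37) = -448.26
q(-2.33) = -3.88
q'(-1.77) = 12.26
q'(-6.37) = 227.72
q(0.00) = 9.00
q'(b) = 6*b^2 + 2*b - 3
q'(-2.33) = 24.91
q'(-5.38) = 159.91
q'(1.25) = 8.88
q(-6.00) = -369.00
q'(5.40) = 182.76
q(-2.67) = -13.93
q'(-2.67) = 34.43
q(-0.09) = 9.28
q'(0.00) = -3.00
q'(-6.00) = 201.00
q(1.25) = 10.72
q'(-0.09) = -3.13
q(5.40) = 336.89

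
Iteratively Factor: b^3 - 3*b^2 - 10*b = (b + 2)*(b^2 - 5*b) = (b - 5)*(b + 2)*(b)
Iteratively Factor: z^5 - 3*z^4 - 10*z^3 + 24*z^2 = (z)*(z^4 - 3*z^3 - 10*z^2 + 24*z) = z*(z + 3)*(z^3 - 6*z^2 + 8*z) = z*(z - 4)*(z + 3)*(z^2 - 2*z) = z^2*(z - 4)*(z + 3)*(z - 2)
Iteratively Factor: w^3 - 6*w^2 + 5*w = (w - 5)*(w^2 - w) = w*(w - 5)*(w - 1)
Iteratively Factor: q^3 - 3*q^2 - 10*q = (q - 5)*(q^2 + 2*q) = (q - 5)*(q + 2)*(q)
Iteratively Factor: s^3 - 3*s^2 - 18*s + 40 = (s - 5)*(s^2 + 2*s - 8) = (s - 5)*(s - 2)*(s + 4)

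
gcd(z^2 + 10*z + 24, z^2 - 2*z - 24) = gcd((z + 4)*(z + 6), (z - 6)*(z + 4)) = z + 4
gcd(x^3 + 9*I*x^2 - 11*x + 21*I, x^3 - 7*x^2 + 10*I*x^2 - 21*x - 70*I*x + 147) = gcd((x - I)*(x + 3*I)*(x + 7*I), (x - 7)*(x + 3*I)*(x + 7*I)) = x^2 + 10*I*x - 21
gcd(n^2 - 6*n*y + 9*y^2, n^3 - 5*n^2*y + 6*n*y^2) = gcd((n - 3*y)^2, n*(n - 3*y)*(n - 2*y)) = -n + 3*y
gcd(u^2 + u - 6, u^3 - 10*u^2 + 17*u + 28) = 1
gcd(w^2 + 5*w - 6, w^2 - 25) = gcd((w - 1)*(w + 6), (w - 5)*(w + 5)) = 1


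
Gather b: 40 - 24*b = 40 - 24*b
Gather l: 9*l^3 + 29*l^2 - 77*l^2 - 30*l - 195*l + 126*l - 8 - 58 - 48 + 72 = 9*l^3 - 48*l^2 - 99*l - 42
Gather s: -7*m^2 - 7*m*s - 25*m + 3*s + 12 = -7*m^2 - 25*m + s*(3 - 7*m) + 12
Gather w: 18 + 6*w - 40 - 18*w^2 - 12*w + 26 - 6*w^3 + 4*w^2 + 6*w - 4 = -6*w^3 - 14*w^2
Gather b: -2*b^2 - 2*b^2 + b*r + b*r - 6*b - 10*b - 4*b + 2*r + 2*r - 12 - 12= -4*b^2 + b*(2*r - 20) + 4*r - 24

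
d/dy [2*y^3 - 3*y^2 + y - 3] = 6*y^2 - 6*y + 1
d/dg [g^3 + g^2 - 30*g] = 3*g^2 + 2*g - 30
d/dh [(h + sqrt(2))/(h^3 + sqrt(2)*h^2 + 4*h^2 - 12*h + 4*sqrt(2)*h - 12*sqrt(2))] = 2*(-h - 2)/(h^4 + 8*h^3 - 8*h^2 - 96*h + 144)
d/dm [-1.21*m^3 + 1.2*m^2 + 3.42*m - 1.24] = -3.63*m^2 + 2.4*m + 3.42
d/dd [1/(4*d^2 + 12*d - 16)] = (-2*d - 3)/(4*(d^2 + 3*d - 4)^2)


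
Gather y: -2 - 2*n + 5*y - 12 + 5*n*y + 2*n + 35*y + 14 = y*(5*n + 40)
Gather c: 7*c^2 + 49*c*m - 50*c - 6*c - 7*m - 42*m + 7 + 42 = 7*c^2 + c*(49*m - 56) - 49*m + 49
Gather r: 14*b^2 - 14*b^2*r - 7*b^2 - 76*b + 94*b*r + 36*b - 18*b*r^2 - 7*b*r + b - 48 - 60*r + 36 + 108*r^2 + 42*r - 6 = 7*b^2 - 39*b + r^2*(108 - 18*b) + r*(-14*b^2 + 87*b - 18) - 18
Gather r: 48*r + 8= 48*r + 8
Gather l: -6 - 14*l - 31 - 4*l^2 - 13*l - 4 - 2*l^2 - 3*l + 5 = -6*l^2 - 30*l - 36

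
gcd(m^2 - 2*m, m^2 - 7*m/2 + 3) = m - 2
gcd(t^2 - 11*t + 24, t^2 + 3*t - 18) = t - 3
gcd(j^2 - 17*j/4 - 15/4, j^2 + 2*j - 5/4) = 1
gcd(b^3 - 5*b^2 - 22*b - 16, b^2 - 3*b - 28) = 1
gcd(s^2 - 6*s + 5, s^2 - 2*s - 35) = 1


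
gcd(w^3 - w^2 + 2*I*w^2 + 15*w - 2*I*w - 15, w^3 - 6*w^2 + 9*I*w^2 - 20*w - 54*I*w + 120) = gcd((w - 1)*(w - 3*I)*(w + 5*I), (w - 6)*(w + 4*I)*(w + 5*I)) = w + 5*I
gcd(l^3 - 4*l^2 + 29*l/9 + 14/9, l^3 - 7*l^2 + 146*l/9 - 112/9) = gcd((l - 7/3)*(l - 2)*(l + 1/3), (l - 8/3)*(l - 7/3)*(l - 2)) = l^2 - 13*l/3 + 14/3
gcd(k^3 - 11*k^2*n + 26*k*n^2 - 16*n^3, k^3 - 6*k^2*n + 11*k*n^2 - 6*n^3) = k^2 - 3*k*n + 2*n^2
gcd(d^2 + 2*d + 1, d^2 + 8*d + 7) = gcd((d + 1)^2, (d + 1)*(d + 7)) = d + 1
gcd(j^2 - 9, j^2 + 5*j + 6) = j + 3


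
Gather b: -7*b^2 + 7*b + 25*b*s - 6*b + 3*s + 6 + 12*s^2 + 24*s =-7*b^2 + b*(25*s + 1) + 12*s^2 + 27*s + 6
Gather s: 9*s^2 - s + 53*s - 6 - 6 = 9*s^2 + 52*s - 12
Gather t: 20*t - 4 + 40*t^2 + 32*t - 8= 40*t^2 + 52*t - 12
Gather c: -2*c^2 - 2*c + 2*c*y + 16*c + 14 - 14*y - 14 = -2*c^2 + c*(2*y + 14) - 14*y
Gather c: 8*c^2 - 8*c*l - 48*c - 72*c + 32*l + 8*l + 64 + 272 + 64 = 8*c^2 + c*(-8*l - 120) + 40*l + 400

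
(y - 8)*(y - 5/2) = y^2 - 21*y/2 + 20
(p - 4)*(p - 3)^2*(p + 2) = p^4 - 8*p^3 + 13*p^2 + 30*p - 72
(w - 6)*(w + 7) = w^2 + w - 42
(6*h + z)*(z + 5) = 6*h*z + 30*h + z^2 + 5*z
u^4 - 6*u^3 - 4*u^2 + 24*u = u*(u - 6)*(u - 2)*(u + 2)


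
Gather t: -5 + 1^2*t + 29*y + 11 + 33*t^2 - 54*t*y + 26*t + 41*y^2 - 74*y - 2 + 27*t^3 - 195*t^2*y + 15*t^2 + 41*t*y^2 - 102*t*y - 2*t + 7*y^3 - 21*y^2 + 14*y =27*t^3 + t^2*(48 - 195*y) + t*(41*y^2 - 156*y + 25) + 7*y^3 + 20*y^2 - 31*y + 4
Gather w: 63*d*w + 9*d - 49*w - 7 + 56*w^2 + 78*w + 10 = 9*d + 56*w^2 + w*(63*d + 29) + 3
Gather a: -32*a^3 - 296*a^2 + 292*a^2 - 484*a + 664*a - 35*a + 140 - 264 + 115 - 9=-32*a^3 - 4*a^2 + 145*a - 18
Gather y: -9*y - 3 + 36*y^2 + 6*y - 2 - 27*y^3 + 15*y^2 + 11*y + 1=-27*y^3 + 51*y^2 + 8*y - 4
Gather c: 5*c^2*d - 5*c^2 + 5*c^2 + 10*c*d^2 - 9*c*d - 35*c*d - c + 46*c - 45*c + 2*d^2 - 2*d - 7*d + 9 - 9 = 5*c^2*d + c*(10*d^2 - 44*d) + 2*d^2 - 9*d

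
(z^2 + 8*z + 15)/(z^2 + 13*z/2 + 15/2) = 2*(z + 3)/(2*z + 3)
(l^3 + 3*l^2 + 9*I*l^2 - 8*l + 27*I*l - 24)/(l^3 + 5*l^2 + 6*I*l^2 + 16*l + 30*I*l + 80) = (l^2 + l*(3 + I) + 3*I)/(l^2 + l*(5 - 2*I) - 10*I)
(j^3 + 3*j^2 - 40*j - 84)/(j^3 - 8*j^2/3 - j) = 3*(-j^3 - 3*j^2 + 40*j + 84)/(j*(-3*j^2 + 8*j + 3))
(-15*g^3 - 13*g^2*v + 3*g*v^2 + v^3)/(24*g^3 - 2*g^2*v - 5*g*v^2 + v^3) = (5*g^2 + 6*g*v + v^2)/(-8*g^2 - 2*g*v + v^2)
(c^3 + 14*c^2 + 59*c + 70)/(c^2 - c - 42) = (c^3 + 14*c^2 + 59*c + 70)/(c^2 - c - 42)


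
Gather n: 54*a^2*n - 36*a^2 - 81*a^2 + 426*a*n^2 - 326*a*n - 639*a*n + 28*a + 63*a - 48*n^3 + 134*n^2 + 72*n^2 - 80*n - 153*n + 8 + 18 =-117*a^2 + 91*a - 48*n^3 + n^2*(426*a + 206) + n*(54*a^2 - 965*a - 233) + 26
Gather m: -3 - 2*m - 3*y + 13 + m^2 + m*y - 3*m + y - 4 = m^2 + m*(y - 5) - 2*y + 6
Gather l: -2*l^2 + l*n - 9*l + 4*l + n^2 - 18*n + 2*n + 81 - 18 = -2*l^2 + l*(n - 5) + n^2 - 16*n + 63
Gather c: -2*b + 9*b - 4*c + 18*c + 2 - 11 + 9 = 7*b + 14*c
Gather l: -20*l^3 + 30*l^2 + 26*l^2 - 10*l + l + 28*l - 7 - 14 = -20*l^3 + 56*l^2 + 19*l - 21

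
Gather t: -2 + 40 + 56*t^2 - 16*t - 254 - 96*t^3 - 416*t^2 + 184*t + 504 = -96*t^3 - 360*t^2 + 168*t + 288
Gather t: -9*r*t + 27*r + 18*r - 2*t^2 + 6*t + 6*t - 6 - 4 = 45*r - 2*t^2 + t*(12 - 9*r) - 10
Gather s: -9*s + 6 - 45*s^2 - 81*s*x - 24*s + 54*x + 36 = -45*s^2 + s*(-81*x - 33) + 54*x + 42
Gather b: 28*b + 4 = 28*b + 4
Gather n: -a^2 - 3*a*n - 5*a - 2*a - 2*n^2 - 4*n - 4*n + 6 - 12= -a^2 - 7*a - 2*n^2 + n*(-3*a - 8) - 6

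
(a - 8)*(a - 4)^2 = a^3 - 16*a^2 + 80*a - 128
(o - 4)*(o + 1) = o^2 - 3*o - 4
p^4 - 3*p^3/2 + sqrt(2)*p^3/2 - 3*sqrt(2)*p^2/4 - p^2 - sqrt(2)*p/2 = p*(p - 2)*(p + 1/2)*(p + sqrt(2)/2)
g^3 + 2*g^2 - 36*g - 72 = (g - 6)*(g + 2)*(g + 6)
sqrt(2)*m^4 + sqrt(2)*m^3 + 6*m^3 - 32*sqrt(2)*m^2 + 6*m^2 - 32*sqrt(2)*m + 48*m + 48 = (m - 2*sqrt(2))*(m - sqrt(2))*(m + 6*sqrt(2))*(sqrt(2)*m + sqrt(2))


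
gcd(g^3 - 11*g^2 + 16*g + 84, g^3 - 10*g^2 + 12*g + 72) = g^2 - 4*g - 12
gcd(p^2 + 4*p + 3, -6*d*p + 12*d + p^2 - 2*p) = 1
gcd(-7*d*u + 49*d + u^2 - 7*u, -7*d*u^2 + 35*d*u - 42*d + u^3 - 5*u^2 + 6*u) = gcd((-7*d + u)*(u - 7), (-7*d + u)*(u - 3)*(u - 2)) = -7*d + u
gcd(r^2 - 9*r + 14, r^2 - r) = 1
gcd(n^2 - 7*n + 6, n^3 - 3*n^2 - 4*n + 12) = 1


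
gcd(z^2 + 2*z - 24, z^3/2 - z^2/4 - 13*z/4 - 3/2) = 1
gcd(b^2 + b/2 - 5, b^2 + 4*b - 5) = 1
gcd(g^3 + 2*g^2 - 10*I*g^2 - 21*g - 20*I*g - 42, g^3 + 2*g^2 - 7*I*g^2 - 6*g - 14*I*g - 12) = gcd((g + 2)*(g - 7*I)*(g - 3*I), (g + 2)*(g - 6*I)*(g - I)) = g + 2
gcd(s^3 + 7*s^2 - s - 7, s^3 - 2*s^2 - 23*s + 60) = 1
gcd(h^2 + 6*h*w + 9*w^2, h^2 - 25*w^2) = 1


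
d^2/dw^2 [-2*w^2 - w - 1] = -4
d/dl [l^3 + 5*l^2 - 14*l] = 3*l^2 + 10*l - 14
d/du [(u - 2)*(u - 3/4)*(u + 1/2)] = 3*u^2 - 9*u/2 + 1/8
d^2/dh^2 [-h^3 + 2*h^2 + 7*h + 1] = 4 - 6*h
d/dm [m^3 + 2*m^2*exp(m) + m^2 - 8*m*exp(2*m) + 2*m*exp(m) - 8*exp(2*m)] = 2*m^2*exp(m) + 3*m^2 - 16*m*exp(2*m) + 6*m*exp(m) + 2*m - 24*exp(2*m) + 2*exp(m)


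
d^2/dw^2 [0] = 0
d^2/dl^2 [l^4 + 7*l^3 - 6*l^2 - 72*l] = 12*l^2 + 42*l - 12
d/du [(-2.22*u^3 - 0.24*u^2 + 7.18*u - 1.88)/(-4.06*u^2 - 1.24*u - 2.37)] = (9.0132*u^4 + 5.5056*u^3 + 45.2326*u^2 - 14.128*u - 19.3478)/(16.4836*u^4 + 10.0688*u^3 + 20.782*u^2 + 5.8776*u + 5.6169)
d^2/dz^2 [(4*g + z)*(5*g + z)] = 2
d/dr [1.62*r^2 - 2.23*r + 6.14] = 3.24*r - 2.23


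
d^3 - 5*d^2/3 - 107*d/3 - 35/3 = (d - 7)*(d + 1/3)*(d + 5)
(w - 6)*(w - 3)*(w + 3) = w^3 - 6*w^2 - 9*w + 54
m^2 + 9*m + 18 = (m + 3)*(m + 6)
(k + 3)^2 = k^2 + 6*k + 9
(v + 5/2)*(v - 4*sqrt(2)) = v^2 - 4*sqrt(2)*v + 5*v/2 - 10*sqrt(2)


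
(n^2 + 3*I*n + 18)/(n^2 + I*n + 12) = (n + 6*I)/(n + 4*I)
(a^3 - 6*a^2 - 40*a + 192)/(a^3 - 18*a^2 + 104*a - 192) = (a + 6)/(a - 6)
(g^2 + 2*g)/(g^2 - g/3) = 3*(g + 2)/(3*g - 1)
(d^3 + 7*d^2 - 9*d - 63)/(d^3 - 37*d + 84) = (d + 3)/(d - 4)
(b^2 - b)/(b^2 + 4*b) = (b - 1)/(b + 4)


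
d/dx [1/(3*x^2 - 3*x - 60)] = (1 - 2*x)/(3*(-x^2 + x + 20)^2)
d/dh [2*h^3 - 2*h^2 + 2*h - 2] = 6*h^2 - 4*h + 2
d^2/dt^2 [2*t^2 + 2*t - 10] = 4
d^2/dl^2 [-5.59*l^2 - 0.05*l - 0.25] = -11.1800000000000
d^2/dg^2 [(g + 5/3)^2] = 2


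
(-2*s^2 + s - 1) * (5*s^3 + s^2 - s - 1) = -10*s^5 + 3*s^4 - 2*s^3 + 1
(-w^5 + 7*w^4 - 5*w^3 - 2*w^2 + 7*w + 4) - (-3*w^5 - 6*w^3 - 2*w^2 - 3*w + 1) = 2*w^5 + 7*w^4 + w^3 + 10*w + 3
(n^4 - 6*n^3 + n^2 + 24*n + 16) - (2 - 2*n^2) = n^4 - 6*n^3 + 3*n^2 + 24*n + 14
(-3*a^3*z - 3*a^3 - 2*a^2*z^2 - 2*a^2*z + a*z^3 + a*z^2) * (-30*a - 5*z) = 90*a^4*z + 90*a^4 + 75*a^3*z^2 + 75*a^3*z - 20*a^2*z^3 - 20*a^2*z^2 - 5*a*z^4 - 5*a*z^3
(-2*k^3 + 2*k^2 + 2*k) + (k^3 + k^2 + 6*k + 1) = -k^3 + 3*k^2 + 8*k + 1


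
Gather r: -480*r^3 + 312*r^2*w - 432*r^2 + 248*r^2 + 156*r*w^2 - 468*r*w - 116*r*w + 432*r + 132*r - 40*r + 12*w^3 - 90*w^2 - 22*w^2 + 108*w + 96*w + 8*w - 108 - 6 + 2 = -480*r^3 + r^2*(312*w - 184) + r*(156*w^2 - 584*w + 524) + 12*w^3 - 112*w^2 + 212*w - 112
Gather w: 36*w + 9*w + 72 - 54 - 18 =45*w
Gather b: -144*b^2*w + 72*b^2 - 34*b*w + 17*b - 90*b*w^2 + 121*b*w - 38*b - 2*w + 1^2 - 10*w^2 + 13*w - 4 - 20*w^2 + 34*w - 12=b^2*(72 - 144*w) + b*(-90*w^2 + 87*w - 21) - 30*w^2 + 45*w - 15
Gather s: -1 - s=-s - 1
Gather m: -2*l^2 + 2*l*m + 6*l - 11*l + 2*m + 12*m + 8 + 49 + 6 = -2*l^2 - 5*l + m*(2*l + 14) + 63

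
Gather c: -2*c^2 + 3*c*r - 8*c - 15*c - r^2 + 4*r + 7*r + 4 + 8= -2*c^2 + c*(3*r - 23) - r^2 + 11*r + 12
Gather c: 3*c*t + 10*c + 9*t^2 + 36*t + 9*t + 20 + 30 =c*(3*t + 10) + 9*t^2 + 45*t + 50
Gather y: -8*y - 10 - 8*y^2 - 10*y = -8*y^2 - 18*y - 10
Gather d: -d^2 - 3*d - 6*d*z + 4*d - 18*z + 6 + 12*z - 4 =-d^2 + d*(1 - 6*z) - 6*z + 2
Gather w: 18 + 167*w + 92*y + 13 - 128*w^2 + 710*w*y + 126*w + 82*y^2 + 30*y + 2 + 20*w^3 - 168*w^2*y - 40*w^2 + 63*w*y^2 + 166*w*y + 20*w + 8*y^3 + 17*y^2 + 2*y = 20*w^3 + w^2*(-168*y - 168) + w*(63*y^2 + 876*y + 313) + 8*y^3 + 99*y^2 + 124*y + 33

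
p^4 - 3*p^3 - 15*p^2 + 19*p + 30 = (p - 5)*(p - 2)*(p + 1)*(p + 3)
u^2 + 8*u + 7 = (u + 1)*(u + 7)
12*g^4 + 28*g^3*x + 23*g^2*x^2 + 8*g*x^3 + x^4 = (g + x)*(2*g + x)^2*(3*g + x)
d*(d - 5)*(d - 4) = d^3 - 9*d^2 + 20*d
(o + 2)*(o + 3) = o^2 + 5*o + 6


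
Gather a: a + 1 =a + 1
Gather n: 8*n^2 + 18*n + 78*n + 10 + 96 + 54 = 8*n^2 + 96*n + 160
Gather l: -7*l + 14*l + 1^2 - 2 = 7*l - 1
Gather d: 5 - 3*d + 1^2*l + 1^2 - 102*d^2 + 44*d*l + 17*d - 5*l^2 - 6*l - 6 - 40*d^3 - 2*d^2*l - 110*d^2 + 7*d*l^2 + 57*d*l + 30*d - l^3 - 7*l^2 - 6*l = -40*d^3 + d^2*(-2*l - 212) + d*(7*l^2 + 101*l + 44) - l^3 - 12*l^2 - 11*l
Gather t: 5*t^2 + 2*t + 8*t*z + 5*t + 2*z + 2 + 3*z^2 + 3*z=5*t^2 + t*(8*z + 7) + 3*z^2 + 5*z + 2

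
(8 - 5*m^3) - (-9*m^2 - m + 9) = -5*m^3 + 9*m^2 + m - 1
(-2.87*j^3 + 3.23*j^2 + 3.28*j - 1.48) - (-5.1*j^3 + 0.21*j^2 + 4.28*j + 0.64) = 2.23*j^3 + 3.02*j^2 - 1.0*j - 2.12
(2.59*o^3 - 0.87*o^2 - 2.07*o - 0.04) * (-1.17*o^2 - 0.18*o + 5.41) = -3.0303*o^5 + 0.5517*o^4 + 16.5904*o^3 - 4.2873*o^2 - 11.1915*o - 0.2164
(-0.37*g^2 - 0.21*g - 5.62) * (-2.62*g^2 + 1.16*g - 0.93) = 0.9694*g^4 + 0.121*g^3 + 14.8249*g^2 - 6.3239*g + 5.2266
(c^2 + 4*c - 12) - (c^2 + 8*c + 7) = -4*c - 19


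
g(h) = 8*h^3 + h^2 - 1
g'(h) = 24*h^2 + 2*h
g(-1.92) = -53.94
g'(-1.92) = 84.63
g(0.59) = 0.99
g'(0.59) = 9.53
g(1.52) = 29.40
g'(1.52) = 58.49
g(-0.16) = -1.01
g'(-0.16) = 0.29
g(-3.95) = -478.44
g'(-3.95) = 366.56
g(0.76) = 3.09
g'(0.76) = 15.38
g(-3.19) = -250.52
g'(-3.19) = 237.85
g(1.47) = 26.57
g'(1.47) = 54.80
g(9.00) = 5912.00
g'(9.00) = 1962.00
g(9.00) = 5912.00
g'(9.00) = 1962.00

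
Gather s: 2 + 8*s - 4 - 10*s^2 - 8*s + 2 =-10*s^2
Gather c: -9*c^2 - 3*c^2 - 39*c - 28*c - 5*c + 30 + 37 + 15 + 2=-12*c^2 - 72*c + 84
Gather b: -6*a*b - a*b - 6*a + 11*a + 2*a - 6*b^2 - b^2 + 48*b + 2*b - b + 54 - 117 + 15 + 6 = 7*a - 7*b^2 + b*(49 - 7*a) - 42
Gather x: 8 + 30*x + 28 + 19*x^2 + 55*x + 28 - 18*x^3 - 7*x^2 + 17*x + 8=-18*x^3 + 12*x^2 + 102*x + 72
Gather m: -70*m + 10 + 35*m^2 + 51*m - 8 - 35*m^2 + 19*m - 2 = 0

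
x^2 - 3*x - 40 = (x - 8)*(x + 5)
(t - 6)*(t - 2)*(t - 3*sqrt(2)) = t^3 - 8*t^2 - 3*sqrt(2)*t^2 + 12*t + 24*sqrt(2)*t - 36*sqrt(2)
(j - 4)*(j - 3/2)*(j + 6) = j^3 + j^2/2 - 27*j + 36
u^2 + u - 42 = (u - 6)*(u + 7)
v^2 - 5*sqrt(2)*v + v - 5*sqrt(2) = (v + 1)*(v - 5*sqrt(2))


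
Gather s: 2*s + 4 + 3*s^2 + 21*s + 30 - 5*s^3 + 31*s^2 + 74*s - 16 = -5*s^3 + 34*s^2 + 97*s + 18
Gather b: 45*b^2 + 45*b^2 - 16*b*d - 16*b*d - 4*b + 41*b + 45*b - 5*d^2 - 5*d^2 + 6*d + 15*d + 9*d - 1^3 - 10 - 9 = 90*b^2 + b*(82 - 32*d) - 10*d^2 + 30*d - 20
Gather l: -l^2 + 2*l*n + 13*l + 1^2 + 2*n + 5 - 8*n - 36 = -l^2 + l*(2*n + 13) - 6*n - 30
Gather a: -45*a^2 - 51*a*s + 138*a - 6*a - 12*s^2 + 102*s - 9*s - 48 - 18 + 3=-45*a^2 + a*(132 - 51*s) - 12*s^2 + 93*s - 63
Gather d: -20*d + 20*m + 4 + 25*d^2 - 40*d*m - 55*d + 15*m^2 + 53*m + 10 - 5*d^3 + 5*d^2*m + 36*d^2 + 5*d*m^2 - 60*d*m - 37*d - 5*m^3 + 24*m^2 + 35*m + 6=-5*d^3 + d^2*(5*m + 61) + d*(5*m^2 - 100*m - 112) - 5*m^3 + 39*m^2 + 108*m + 20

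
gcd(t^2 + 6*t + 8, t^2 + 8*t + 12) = t + 2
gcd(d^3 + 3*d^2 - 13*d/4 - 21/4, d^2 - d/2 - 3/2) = d^2 - d/2 - 3/2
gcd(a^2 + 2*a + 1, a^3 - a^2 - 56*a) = 1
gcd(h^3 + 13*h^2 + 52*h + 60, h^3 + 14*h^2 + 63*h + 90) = h^2 + 11*h + 30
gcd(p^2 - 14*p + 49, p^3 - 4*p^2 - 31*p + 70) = p - 7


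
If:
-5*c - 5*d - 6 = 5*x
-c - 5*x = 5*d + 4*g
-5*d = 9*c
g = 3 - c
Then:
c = 3/4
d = -27/20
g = 9/4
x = -3/5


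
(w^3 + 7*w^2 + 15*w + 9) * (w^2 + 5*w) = w^5 + 12*w^4 + 50*w^3 + 84*w^2 + 45*w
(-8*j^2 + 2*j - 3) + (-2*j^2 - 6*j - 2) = -10*j^2 - 4*j - 5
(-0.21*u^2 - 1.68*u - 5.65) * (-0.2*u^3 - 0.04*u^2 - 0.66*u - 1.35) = 0.042*u^5 + 0.3444*u^4 + 1.3358*u^3 + 1.6183*u^2 + 5.997*u + 7.6275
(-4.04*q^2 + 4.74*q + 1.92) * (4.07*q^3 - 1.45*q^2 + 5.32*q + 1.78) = -16.4428*q^5 + 25.1498*q^4 - 20.5514*q^3 + 15.2416*q^2 + 18.6516*q + 3.4176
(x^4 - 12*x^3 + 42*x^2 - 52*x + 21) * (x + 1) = x^5 - 11*x^4 + 30*x^3 - 10*x^2 - 31*x + 21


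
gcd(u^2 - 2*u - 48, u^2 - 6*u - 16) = u - 8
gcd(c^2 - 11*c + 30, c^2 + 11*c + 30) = 1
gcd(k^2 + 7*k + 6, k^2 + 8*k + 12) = k + 6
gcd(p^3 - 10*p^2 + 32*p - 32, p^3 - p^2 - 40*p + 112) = p^2 - 8*p + 16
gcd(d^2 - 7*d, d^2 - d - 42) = d - 7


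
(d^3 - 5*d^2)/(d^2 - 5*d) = d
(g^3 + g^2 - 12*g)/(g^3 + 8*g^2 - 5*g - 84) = g/(g + 7)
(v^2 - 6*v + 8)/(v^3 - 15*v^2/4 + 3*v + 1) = 4*(v - 4)/(4*v^2 - 7*v - 2)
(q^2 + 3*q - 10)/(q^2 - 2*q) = (q + 5)/q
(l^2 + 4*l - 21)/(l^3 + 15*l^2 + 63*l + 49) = (l - 3)/(l^2 + 8*l + 7)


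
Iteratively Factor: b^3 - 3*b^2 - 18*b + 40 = (b - 5)*(b^2 + 2*b - 8) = (b - 5)*(b + 4)*(b - 2)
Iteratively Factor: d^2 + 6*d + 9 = (d + 3)*(d + 3)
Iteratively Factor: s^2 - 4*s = (s - 4)*(s)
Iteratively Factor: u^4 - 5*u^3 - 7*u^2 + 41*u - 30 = (u + 3)*(u^3 - 8*u^2 + 17*u - 10) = (u - 5)*(u + 3)*(u^2 - 3*u + 2) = (u - 5)*(u - 1)*(u + 3)*(u - 2)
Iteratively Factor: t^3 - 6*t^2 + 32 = (t - 4)*(t^2 - 2*t - 8) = (t - 4)*(t + 2)*(t - 4)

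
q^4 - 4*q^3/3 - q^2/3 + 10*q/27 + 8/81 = (q - 4/3)*(q - 2/3)*(q + 1/3)^2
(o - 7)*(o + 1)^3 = o^4 - 4*o^3 - 18*o^2 - 20*o - 7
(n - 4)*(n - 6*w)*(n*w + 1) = n^3*w - 6*n^2*w^2 - 4*n^2*w + n^2 + 24*n*w^2 - 6*n*w - 4*n + 24*w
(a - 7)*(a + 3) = a^2 - 4*a - 21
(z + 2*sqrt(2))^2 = z^2 + 4*sqrt(2)*z + 8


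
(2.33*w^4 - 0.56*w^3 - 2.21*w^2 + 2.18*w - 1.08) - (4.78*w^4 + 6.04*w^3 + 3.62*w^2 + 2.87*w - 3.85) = -2.45*w^4 - 6.6*w^3 - 5.83*w^2 - 0.69*w + 2.77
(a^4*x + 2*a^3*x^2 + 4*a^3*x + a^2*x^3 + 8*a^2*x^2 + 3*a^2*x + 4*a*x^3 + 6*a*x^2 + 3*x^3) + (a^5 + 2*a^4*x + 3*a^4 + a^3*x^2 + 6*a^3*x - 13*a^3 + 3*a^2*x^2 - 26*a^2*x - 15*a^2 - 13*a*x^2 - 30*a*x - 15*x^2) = a^5 + 3*a^4*x + 3*a^4 + 3*a^3*x^2 + 10*a^3*x - 13*a^3 + a^2*x^3 + 11*a^2*x^2 - 23*a^2*x - 15*a^2 + 4*a*x^3 - 7*a*x^2 - 30*a*x + 3*x^3 - 15*x^2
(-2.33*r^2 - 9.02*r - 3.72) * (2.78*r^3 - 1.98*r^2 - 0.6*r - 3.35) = -6.4774*r^5 - 20.4622*r^4 + 8.916*r^3 + 20.5831*r^2 + 32.449*r + 12.462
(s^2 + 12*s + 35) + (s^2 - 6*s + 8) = 2*s^2 + 6*s + 43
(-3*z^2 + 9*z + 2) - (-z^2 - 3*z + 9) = -2*z^2 + 12*z - 7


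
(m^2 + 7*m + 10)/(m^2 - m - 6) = (m + 5)/(m - 3)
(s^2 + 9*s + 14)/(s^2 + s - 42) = (s + 2)/(s - 6)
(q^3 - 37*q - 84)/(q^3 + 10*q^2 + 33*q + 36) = (q - 7)/(q + 3)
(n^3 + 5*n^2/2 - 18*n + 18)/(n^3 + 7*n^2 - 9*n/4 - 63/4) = 2*(n^2 + 4*n - 12)/(2*n^2 + 17*n + 21)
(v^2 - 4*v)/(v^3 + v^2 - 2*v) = (v - 4)/(v^2 + v - 2)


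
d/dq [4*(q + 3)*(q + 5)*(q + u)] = 12*q^2 + 8*q*u + 64*q + 32*u + 60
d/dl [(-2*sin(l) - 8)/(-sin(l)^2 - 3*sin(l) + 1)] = 2*(-8*sin(l) + cos(l)^2 - 14)*cos(l)/(3*sin(l) - cos(l)^2)^2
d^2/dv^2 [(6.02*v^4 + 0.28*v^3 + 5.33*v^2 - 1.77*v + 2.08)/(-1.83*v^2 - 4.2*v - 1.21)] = (-40.320756*v^6 - 277.61832*v^5 - 717.137316*v^4 - 404.348766*v^3 - 85.285302*v^2 - 121.896834*v - 97.768498)/(6.128487*v^6 + 42.19614*v^5 + 109.000107*v^4 + 129.88836*v^3 + 72.071109*v^2 + 18.44766*v + 1.771561)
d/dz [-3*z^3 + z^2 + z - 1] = -9*z^2 + 2*z + 1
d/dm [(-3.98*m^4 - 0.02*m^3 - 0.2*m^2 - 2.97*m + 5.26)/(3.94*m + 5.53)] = (-47.0436*m^4 - 88.1952*m^3 - 1.1198*m^2 - 2.212*m - 37.1485)/(15.5236*m^2 + 43.5764*m + 30.5809)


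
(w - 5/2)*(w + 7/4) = w^2 - 3*w/4 - 35/8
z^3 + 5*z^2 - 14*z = z*(z - 2)*(z + 7)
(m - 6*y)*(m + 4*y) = m^2 - 2*m*y - 24*y^2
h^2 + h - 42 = (h - 6)*(h + 7)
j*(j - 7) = j^2 - 7*j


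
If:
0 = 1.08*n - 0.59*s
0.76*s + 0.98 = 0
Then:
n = -0.70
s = -1.29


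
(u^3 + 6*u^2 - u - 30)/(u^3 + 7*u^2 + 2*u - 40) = (u + 3)/(u + 4)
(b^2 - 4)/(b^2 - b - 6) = (b - 2)/(b - 3)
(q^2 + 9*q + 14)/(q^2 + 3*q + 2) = (q + 7)/(q + 1)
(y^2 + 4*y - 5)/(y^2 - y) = (y + 5)/y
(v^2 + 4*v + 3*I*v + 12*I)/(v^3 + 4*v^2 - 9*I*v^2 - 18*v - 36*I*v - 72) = (v + 3*I)/(v^2 - 9*I*v - 18)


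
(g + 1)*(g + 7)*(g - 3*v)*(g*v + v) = g^4*v - 3*g^3*v^2 + 9*g^3*v - 27*g^2*v^2 + 15*g^2*v - 45*g*v^2 + 7*g*v - 21*v^2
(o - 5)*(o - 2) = o^2 - 7*o + 10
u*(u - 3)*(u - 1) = u^3 - 4*u^2 + 3*u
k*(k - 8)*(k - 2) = k^3 - 10*k^2 + 16*k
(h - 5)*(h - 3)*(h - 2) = h^3 - 10*h^2 + 31*h - 30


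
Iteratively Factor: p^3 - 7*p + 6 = (p - 1)*(p^2 + p - 6) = (p - 1)*(p + 3)*(p - 2)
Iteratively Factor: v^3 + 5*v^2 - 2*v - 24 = (v + 3)*(v^2 + 2*v - 8) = (v + 3)*(v + 4)*(v - 2)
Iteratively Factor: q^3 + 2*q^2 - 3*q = (q + 3)*(q^2 - q) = q*(q + 3)*(q - 1)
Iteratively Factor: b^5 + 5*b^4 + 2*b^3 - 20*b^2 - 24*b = (b + 2)*(b^4 + 3*b^3 - 4*b^2 - 12*b) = (b - 2)*(b + 2)*(b^3 + 5*b^2 + 6*b) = b*(b - 2)*(b + 2)*(b^2 + 5*b + 6) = b*(b - 2)*(b + 2)^2*(b + 3)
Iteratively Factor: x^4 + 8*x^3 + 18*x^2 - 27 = (x + 3)*(x^3 + 5*x^2 + 3*x - 9) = (x + 3)^2*(x^2 + 2*x - 3) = (x - 1)*(x + 3)^2*(x + 3)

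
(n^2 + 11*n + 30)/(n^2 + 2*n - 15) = (n + 6)/(n - 3)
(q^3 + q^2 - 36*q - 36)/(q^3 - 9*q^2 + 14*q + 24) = (q + 6)/(q - 4)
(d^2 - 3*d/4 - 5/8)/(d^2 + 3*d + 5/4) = (4*d - 5)/(2*(2*d + 5))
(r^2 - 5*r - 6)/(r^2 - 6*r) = (r + 1)/r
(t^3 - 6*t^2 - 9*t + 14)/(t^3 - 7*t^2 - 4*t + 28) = (t - 1)/(t - 2)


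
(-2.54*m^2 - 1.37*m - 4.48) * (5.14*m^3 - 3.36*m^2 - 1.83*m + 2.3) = -13.0556*m^5 + 1.4926*m^4 - 13.7758*m^3 + 11.7179*m^2 + 5.0474*m - 10.304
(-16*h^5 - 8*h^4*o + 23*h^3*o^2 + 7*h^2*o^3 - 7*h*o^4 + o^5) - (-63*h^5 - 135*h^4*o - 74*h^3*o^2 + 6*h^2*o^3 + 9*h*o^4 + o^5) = 47*h^5 + 127*h^4*o + 97*h^3*o^2 + h^2*o^3 - 16*h*o^4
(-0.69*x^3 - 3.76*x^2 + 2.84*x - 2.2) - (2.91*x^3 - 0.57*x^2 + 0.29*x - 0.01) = -3.6*x^3 - 3.19*x^2 + 2.55*x - 2.19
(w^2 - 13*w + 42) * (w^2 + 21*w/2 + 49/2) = w^4 - 5*w^3/2 - 70*w^2 + 245*w/2 + 1029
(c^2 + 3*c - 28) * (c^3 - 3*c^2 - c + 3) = c^5 - 38*c^3 + 84*c^2 + 37*c - 84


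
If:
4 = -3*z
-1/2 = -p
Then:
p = 1/2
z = -4/3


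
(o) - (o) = 0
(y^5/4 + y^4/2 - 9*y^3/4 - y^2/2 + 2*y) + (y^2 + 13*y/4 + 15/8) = y^5/4 + y^4/2 - 9*y^3/4 + y^2/2 + 21*y/4 + 15/8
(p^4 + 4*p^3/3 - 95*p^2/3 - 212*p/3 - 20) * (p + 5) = p^5 + 19*p^4/3 - 25*p^3 - 229*p^2 - 1120*p/3 - 100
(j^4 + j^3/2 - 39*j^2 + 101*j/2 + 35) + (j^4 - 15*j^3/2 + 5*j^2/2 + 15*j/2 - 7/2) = 2*j^4 - 7*j^3 - 73*j^2/2 + 58*j + 63/2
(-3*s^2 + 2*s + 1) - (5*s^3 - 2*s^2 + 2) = -5*s^3 - s^2 + 2*s - 1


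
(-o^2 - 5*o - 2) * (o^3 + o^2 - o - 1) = -o^5 - 6*o^4 - 6*o^3 + 4*o^2 + 7*o + 2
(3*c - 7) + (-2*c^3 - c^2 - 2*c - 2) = -2*c^3 - c^2 + c - 9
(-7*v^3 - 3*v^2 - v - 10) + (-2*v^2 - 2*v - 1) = -7*v^3 - 5*v^2 - 3*v - 11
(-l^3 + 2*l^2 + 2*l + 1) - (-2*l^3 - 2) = l^3 + 2*l^2 + 2*l + 3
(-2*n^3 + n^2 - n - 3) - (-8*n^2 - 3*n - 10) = -2*n^3 + 9*n^2 + 2*n + 7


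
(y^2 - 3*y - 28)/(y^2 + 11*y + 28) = (y - 7)/(y + 7)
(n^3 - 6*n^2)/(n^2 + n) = n*(n - 6)/(n + 1)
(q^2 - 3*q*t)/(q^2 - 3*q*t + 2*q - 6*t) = q/(q + 2)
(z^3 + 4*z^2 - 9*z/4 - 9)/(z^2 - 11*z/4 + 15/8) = 2*(2*z^2 + 11*z + 12)/(4*z - 5)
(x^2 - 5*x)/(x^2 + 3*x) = (x - 5)/(x + 3)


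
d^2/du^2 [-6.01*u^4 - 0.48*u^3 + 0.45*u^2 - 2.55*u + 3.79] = -72.12*u^2 - 2.88*u + 0.9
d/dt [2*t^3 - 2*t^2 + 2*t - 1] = 6*t^2 - 4*t + 2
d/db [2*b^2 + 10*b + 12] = 4*b + 10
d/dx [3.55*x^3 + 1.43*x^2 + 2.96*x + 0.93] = 10.65*x^2 + 2.86*x + 2.96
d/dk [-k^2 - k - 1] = -2*k - 1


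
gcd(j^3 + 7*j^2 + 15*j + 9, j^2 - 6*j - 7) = j + 1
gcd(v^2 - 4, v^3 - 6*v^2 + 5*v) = 1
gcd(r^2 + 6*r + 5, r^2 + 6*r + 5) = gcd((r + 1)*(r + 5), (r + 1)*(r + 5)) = r^2 + 6*r + 5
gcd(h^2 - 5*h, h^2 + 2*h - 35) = h - 5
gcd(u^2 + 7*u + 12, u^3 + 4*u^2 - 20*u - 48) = 1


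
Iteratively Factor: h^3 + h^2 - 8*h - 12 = (h - 3)*(h^2 + 4*h + 4) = (h - 3)*(h + 2)*(h + 2)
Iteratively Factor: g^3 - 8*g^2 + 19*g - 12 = (g - 3)*(g^2 - 5*g + 4) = (g - 4)*(g - 3)*(g - 1)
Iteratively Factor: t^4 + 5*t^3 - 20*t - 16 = (t + 1)*(t^3 + 4*t^2 - 4*t - 16) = (t - 2)*(t + 1)*(t^2 + 6*t + 8) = (t - 2)*(t + 1)*(t + 2)*(t + 4)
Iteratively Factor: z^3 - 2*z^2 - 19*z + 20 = (z + 4)*(z^2 - 6*z + 5) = (z - 5)*(z + 4)*(z - 1)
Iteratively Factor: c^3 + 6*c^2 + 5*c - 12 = (c - 1)*(c^2 + 7*c + 12) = (c - 1)*(c + 4)*(c + 3)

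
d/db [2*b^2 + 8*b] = 4*b + 8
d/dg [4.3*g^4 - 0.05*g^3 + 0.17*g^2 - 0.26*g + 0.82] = 17.2*g^3 - 0.15*g^2 + 0.34*g - 0.26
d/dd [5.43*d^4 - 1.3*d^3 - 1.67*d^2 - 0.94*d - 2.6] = 21.72*d^3 - 3.9*d^2 - 3.34*d - 0.94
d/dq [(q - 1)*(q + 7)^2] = (q + 7)*(3*q + 5)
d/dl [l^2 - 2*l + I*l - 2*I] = 2*l - 2 + I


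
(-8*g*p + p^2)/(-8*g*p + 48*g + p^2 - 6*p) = p/(p - 6)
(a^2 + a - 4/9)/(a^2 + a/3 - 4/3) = (a - 1/3)/(a - 1)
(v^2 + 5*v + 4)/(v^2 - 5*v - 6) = (v + 4)/(v - 6)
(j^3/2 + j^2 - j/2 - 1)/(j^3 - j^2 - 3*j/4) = 2*(-j^3 - 2*j^2 + j + 2)/(j*(-4*j^2 + 4*j + 3))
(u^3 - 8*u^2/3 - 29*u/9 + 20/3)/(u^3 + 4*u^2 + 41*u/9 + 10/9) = (3*u^2 - 13*u + 12)/(3*u^2 + 7*u + 2)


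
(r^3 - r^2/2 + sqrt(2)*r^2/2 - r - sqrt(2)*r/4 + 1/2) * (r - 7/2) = r^4 - 4*r^3 + sqrt(2)*r^3/2 - 2*sqrt(2)*r^2 + 3*r^2/4 + 7*sqrt(2)*r/8 + 4*r - 7/4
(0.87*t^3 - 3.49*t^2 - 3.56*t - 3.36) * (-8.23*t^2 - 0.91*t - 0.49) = -7.1601*t^5 + 27.931*t^4 + 32.0484*t^3 + 32.6025*t^2 + 4.802*t + 1.6464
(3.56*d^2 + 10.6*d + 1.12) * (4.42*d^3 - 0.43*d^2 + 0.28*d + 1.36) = 15.7352*d^5 + 45.3212*d^4 + 1.3892*d^3 + 7.328*d^2 + 14.7296*d + 1.5232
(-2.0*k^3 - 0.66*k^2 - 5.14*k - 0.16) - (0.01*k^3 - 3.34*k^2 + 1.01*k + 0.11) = -2.01*k^3 + 2.68*k^2 - 6.15*k - 0.27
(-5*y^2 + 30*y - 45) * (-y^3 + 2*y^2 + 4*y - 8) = 5*y^5 - 40*y^4 + 85*y^3 + 70*y^2 - 420*y + 360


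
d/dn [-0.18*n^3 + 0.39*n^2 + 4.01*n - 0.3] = -0.54*n^2 + 0.78*n + 4.01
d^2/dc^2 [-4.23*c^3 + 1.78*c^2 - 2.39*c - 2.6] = 3.56 - 25.38*c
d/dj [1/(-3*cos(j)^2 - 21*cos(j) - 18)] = -(2*cos(j) + 7)*sin(j)/(3*(cos(j)^2 + 7*cos(j) + 6)^2)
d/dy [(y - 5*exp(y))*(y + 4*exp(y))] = -y*exp(y) + 2*y - 40*exp(2*y) - exp(y)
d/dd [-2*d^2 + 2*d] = 2 - 4*d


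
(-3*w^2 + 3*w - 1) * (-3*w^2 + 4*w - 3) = 9*w^4 - 21*w^3 + 24*w^2 - 13*w + 3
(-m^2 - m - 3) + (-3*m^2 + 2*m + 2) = -4*m^2 + m - 1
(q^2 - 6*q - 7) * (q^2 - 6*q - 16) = q^4 - 12*q^3 + 13*q^2 + 138*q + 112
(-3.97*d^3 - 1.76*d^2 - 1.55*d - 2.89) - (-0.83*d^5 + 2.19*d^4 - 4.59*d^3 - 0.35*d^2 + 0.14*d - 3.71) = 0.83*d^5 - 2.19*d^4 + 0.62*d^3 - 1.41*d^2 - 1.69*d + 0.82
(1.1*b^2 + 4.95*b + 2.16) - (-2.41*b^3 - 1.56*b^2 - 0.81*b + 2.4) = 2.41*b^3 + 2.66*b^2 + 5.76*b - 0.24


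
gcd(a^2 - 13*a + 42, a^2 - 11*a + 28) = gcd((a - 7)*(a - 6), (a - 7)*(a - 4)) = a - 7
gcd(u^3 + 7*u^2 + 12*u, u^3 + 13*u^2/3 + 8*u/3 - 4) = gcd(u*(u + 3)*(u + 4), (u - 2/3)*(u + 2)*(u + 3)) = u + 3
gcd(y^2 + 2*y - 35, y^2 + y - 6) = 1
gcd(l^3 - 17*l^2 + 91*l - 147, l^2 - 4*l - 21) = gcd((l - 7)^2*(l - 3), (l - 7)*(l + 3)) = l - 7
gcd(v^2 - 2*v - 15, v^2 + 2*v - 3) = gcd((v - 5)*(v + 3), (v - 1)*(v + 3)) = v + 3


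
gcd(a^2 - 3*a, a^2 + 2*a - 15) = a - 3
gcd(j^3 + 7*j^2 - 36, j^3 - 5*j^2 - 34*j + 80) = j - 2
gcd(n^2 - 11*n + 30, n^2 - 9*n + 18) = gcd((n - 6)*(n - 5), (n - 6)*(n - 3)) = n - 6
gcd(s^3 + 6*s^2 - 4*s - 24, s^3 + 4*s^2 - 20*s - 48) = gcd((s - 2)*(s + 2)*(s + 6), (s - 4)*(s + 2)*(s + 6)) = s^2 + 8*s + 12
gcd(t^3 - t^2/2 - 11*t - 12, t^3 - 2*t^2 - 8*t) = t^2 - 2*t - 8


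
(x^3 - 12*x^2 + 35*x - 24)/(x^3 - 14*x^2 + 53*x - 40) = (x - 3)/(x - 5)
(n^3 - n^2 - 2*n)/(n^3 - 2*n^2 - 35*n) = (-n^2 + n + 2)/(-n^2 + 2*n + 35)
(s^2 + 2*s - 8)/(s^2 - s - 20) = (s - 2)/(s - 5)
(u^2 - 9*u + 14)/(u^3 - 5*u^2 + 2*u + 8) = (u - 7)/(u^2 - 3*u - 4)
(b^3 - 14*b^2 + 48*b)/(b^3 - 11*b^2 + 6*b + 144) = b/(b + 3)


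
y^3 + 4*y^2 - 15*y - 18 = (y - 3)*(y + 1)*(y + 6)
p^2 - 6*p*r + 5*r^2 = (p - 5*r)*(p - r)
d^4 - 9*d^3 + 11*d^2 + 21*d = d*(d - 7)*(d - 3)*(d + 1)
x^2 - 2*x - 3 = (x - 3)*(x + 1)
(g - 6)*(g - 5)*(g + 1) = g^3 - 10*g^2 + 19*g + 30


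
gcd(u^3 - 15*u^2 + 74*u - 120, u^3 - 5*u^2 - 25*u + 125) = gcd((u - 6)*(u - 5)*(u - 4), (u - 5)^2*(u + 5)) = u - 5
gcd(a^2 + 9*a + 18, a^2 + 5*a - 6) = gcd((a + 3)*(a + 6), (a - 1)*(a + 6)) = a + 6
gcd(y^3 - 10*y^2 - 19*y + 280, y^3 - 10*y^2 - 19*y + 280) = y^3 - 10*y^2 - 19*y + 280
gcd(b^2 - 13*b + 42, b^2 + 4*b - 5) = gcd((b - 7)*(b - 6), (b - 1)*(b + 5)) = 1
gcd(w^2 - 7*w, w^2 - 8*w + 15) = 1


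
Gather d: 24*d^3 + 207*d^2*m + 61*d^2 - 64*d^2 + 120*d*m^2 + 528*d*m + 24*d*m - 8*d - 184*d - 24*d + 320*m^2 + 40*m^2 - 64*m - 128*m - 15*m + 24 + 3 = 24*d^3 + d^2*(207*m - 3) + d*(120*m^2 + 552*m - 216) + 360*m^2 - 207*m + 27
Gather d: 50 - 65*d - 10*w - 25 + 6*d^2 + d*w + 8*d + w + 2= 6*d^2 + d*(w - 57) - 9*w + 27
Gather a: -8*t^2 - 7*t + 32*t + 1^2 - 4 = -8*t^2 + 25*t - 3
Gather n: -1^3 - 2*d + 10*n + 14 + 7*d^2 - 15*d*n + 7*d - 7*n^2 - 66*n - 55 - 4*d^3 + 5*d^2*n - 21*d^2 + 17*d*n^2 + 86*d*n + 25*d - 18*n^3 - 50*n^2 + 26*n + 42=-4*d^3 - 14*d^2 + 30*d - 18*n^3 + n^2*(17*d - 57) + n*(5*d^2 + 71*d - 30)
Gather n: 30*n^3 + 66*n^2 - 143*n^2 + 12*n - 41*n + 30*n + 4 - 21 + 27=30*n^3 - 77*n^2 + n + 10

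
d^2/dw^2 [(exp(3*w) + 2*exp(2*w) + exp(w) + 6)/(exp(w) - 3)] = (4*exp(4*w) - 31*exp(3*w) + 63*exp(2*w) + 81*exp(w) + 27)*exp(w)/(exp(3*w) - 9*exp(2*w) + 27*exp(w) - 27)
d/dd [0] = 0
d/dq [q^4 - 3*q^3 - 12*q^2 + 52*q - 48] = 4*q^3 - 9*q^2 - 24*q + 52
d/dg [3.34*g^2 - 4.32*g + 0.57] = 6.68*g - 4.32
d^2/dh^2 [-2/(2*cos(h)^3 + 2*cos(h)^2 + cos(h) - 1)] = -(4*(5*cos(h) + 2*cos(2*h) + cos(3*h))*(5*cos(h) + 8*cos(2*h) + 9*cos(3*h)) + 32*(6*cos(h)^2 + 4*cos(h) + 1)^2*sin(h)^2)/(5*cos(h) + 2*cos(2*h) + cos(3*h))^3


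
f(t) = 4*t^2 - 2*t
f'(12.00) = 94.00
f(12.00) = 552.00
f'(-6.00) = -50.00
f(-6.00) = 156.00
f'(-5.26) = -44.08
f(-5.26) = 121.19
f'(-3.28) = -28.24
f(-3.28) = 49.59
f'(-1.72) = -15.76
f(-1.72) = 15.27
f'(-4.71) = -39.68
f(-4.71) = 98.16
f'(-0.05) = -2.40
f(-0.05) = 0.11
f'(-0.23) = -3.84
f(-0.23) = 0.67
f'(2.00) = 14.00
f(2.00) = 12.00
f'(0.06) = -1.52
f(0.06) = -0.11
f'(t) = 8*t - 2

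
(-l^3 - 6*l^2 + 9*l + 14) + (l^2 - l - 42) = -l^3 - 5*l^2 + 8*l - 28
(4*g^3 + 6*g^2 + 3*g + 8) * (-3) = -12*g^3 - 18*g^2 - 9*g - 24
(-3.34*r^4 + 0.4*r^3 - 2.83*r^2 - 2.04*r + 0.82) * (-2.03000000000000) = 6.7802*r^4 - 0.812*r^3 + 5.7449*r^2 + 4.1412*r - 1.6646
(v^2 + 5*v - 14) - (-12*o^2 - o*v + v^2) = 12*o^2 + o*v + 5*v - 14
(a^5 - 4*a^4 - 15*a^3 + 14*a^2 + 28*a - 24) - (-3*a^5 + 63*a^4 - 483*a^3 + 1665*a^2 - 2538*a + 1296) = 4*a^5 - 67*a^4 + 468*a^3 - 1651*a^2 + 2566*a - 1320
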